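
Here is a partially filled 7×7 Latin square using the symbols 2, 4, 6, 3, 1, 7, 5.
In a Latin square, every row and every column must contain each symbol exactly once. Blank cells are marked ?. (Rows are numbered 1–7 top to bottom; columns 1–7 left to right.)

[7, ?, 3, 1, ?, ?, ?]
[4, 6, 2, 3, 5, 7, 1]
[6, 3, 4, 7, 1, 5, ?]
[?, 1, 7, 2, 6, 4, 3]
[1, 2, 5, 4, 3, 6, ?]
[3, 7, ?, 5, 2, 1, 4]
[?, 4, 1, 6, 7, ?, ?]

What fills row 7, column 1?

Row 1, column 2: row 1 has {3, 1, 7} and column 2 has {2, 4, 6, 3, 1, 7}, leaving only 5.
Row 1, column 5: row 1 has {3, 1, 7, 5} and column 5 has {2, 6, 3, 1, 7, 5}, leaving only 4.
Row 1, column 6: row 1 has {4, 3, 1, 7, 5} and column 6 has {4, 6, 1, 7, 5}, leaving only 2.
Row 1, column 7: row 1 has {2, 4, 3, 1, 7, 5} and column 7 has {4, 3, 1}, leaving only 6.
Row 3, column 7: row 3 has {4, 6, 3, 1, 7, 5} and column 7 has {4, 6, 3, 1}, leaving only 2.
Row 4, column 1: row 4 has {2, 4, 6, 3, 1, 7} and column 1 has {4, 6, 3, 1, 7}, leaving only 5.
Row 7 already has {4, 6, 1, 7} and column 1 already has {4, 6, 3, 1, 7, 5}, so row 7, column 1 must be 2.

2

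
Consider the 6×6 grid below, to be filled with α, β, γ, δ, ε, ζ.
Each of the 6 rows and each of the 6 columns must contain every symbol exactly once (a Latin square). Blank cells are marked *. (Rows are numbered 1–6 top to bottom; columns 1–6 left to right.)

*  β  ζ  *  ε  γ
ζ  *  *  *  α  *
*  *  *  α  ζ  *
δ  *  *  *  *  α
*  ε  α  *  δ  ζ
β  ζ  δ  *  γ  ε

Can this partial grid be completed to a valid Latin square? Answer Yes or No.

Row 6, column 4: row 6 together with column 4 already contain {α, β, γ, δ, ε, ζ} — every symbol — so nothing can go there. The grid has no valid completion.

No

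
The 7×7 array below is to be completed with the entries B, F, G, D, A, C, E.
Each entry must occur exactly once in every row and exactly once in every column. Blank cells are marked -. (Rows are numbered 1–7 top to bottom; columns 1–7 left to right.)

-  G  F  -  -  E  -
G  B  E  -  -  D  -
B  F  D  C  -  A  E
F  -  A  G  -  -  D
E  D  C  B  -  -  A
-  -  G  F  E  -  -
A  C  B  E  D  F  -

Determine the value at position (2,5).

C

Row 2, column 4: row 2 has {B, G, D, E} and column 4 has {B, F, G, C, E}, leaving only A.
Row 1, column 4: row 1 has {F, G, E} and column 4 has {B, F, G, A, C, E}, leaving only D.
Row 1, column 1: row 1 has {F, G, D, E} and column 1 has {B, F, G, A, E}, leaving only C.
Row 1, column 7: row 1 has {F, G, D, C, E} and column 7 has {D, A, E}, leaving only B.
Row 1, column 5: row 1 has {B, F, G, D, C, E} and column 5 has {D, E}, leaving only A.
Row 3, column 5: row 3 has {B, F, D, A, C, E} and column 5 has {D, A, E}, leaving only G.
Row 4, column 2: row 4 has {F, G, D, A} and column 2 has {B, F, G, D, C}, leaving only E.
Row 5, column 5: row 5 has {B, D, A, C, E} and column 5 has {G, D, A, E}, leaving only F.
Row 2 already has {B, G, D, A, E} and column 5 already has {F, G, D, A, E}, so row 2, column 5 must be C.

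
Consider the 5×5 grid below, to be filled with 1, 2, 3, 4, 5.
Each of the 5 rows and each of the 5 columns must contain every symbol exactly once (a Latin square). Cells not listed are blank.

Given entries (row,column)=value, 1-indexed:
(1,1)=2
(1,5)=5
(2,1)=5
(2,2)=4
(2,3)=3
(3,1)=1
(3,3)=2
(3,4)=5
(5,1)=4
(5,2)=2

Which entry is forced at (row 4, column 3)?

Row 3, column 2: row 3 has {1, 2, 5} and column 2 has {2, 4}, leaving only 3.
Row 1, column 2: row 1 has {2, 5} and column 2 has {2, 3, 4}, leaving only 1.
Row 1, column 3: row 1 has {1, 2, 5} and column 3 has {2, 3}, leaving only 4.
Row 1, column 4: row 1 has {1, 2, 4, 5} and column 4 has {5}, leaving only 3.
Row 3, column 5: row 3 has {1, 2, 3, 5} and column 5 has {5}, leaving only 4.
Row 4, column 1: row 4 has {} and column 1 has {1, 2, 4, 5}, leaving only 3.
Row 4, column 2: row 4 has {3} and column 2 has {1, 2, 3, 4}, leaving only 5.
Row 4 already has {3, 5} and column 3 already has {2, 3, 4}, so row 4, column 3 must be 1.

1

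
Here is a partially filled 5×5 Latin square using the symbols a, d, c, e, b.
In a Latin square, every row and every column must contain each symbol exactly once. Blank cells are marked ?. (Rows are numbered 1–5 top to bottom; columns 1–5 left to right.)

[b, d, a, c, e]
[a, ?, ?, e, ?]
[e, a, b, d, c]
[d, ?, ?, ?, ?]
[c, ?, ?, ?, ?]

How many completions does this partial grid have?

3

Row 2, column 2: eliminating its row and column leaves {c, b}.
Row 2, column 3: eliminating its row and column leaves {d, c}.
Row 2, column 5: eliminating its row and column leaves {d, b}.
Row 4, column 2: eliminating its row and column leaves {c, e, b}.
Row 4, column 3: eliminating its row and column leaves {c, e}.
Row 4, column 4: eliminating its row and column leaves {a, b}.
Row 4, column 5: eliminating its row and column leaves {a, b}.
Row 5, column 2: eliminating its row and column leaves {e, b}.
Row 5, column 3: eliminating its row and column leaves {d, e}.
Row 5, column 4: eliminating its row and column leaves {a, b}.
Row 5, column 5: eliminating its row and column leaves {a, d, b}.
Enumerating the assignments across these blanks that avoid any row or column repeat gives 3 completions.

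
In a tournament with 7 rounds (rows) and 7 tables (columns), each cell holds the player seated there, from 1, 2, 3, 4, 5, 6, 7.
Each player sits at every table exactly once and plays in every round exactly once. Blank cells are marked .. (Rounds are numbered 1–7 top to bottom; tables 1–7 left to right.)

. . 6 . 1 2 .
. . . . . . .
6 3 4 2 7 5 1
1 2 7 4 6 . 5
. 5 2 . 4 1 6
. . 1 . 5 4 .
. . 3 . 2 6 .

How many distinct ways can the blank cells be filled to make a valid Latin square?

8

Round 1, table 1: eliminating its round and table leaves {3, 4, 5, 7}.
Round 1, table 2: eliminating its round and table leaves {4, 7}.
Round 1, table 4: eliminating its round and table leaves {3, 5, 7}.
Round 1, table 7: eliminating its round and table leaves {3, 4, 7}.
Round 2, table 1: eliminating its round and table leaves {2, 3, 4, 5, 7}.
Round 2, table 2: eliminating its round and table leaves {1, 4, 6, 7}.
Round 2, table 3: eliminating its round and table leaves {5}.
Round 2, table 4: eliminating its round and table leaves {1, 3, 5, 6, 7}.
Round 2, table 5: eliminating its round and table leaves {3}.
Round 2, table 6: eliminating its round and table leaves {3, 7}.
Round 2, table 7: eliminating its round and table leaves {2, 3, 4, 7}.
Round 4, table 6: eliminating its round and table leaves {3}.
Round 5, table 1: eliminating its round and table leaves {3, 7}.
Round 5, table 4: eliminating its round and table leaves {3, 7}.
Round 6, table 1: eliminating its round and table leaves {2, 3, 7}.
Round 6, table 2: eliminating its round and table leaves {6, 7}.
Round 6, table 4: eliminating its round and table leaves {3, 6, 7}.
Round 6, table 7: eliminating its round and table leaves {2, 3, 7}.
Round 7, table 1: eliminating its round and table leaves {4, 5, 7}.
Round 7, table 2: eliminating its round and table leaves {1, 4, 7}.
Round 7, table 4: eliminating its round and table leaves {1, 5, 7}.
Round 7, table 7: eliminating its round and table leaves {4, 7}.
Enumerating the assignments across these blanks that avoid any round or table repeat gives 8 completions.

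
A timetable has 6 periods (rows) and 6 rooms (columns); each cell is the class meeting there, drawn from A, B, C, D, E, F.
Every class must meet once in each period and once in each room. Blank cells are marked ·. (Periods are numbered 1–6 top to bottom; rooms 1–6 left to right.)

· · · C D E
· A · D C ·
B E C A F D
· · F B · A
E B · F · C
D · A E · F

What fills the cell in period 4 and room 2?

D

Period 1, room 2: period 1 has {C, D, E} and room 2 has {A, B, E}, leaving only F.
Period 1, room 1: period 1 has {C, D, E, F} and room 1 has {B, D, E}, leaving only A.
Period 1, room 3: period 1 has {A, C, D, E, F} and room 3 has {A, C, F}, leaving only B.
Period 2, room 1: period 2 has {A, C, D} and room 1 has {A, B, D, E}, leaving only F.
Period 2, room 3: period 2 has {A, C, D, F} and room 3 has {A, B, C, F}, leaving only E.
Period 2, room 6: period 2 has {A, C, D, E, F} and room 6 has {A, C, D, E, F}, leaving only B.
Period 4, room 1: period 4 has {A, B, F} and room 1 has {A, B, D, E, F}, leaving only C.
Period 4 already has {A, B, C, F} and room 2 already has {A, B, E, F}, so period 4, room 2 must be D.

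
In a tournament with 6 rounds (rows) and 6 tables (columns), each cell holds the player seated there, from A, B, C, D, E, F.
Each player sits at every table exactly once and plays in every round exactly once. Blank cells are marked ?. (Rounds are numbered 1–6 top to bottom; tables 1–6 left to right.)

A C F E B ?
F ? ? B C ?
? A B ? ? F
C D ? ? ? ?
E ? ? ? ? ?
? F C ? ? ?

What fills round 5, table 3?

Round 1, table 6: round 1 has {A, B, C, E, F} and table 6 has {F}, leaving only D.
Round 2, table 2: round 2 has {B, C, F} and table 2 has {A, C, D, F}, leaving only E.
Round 2, table 6: round 2 has {B, C, E, F} and table 6 has {D, F}, leaving only A.
Round 2, table 3: round 2 has {A, B, C, E, F} and table 3 has {B, C, F}, leaving only D.
Round 5 already has {E} and table 3 already has {B, C, D, F}, so round 5, table 3 must be A.

A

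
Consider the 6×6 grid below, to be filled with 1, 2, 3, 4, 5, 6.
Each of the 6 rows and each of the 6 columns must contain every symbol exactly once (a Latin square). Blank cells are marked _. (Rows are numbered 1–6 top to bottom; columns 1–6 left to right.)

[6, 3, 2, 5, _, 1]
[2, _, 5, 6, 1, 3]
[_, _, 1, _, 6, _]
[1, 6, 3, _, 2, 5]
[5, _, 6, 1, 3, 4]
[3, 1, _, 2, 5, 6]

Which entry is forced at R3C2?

5

Row 1, column 5: row 1 has {1, 2, 3, 5, 6} and column 5 has {1, 2, 3, 5, 6}, leaving only 4.
Row 2, column 2: row 2 has {1, 2, 3, 5, 6} and column 2 has {1, 3, 6}, leaving only 4.
Row 3, column 1: row 3 has {1, 6} and column 1 has {1, 2, 3, 5, 6}, leaving only 4.
Row 3, column 4: row 3 has {1, 4, 6} and column 4 has {1, 2, 5, 6}, leaving only 3.
Row 3, column 6: row 3 has {1, 3, 4, 6} and column 6 has {1, 3, 4, 5, 6}, leaving only 2.
Row 3 already has {1, 2, 3, 4, 6} and column 2 already has {1, 3, 4, 6}, so row 3, column 2 must be 5.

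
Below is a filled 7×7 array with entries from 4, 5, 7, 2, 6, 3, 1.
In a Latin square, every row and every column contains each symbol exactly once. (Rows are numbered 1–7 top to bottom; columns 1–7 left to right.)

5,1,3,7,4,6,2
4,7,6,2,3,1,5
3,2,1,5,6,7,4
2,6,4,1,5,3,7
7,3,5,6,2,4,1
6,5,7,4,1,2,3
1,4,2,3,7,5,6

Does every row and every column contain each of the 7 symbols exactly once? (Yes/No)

Each row is a permutation of the 7 symbols, and so is each column.

Yes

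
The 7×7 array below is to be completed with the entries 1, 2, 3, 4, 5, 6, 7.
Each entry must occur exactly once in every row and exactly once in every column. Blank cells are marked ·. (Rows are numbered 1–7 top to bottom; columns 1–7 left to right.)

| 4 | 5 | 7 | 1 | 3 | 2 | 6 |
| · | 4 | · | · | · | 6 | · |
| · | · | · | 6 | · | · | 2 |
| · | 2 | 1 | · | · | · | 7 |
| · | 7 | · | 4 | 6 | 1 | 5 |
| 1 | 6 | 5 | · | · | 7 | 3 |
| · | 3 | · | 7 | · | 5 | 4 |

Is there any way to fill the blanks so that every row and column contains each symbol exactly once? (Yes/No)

No row or column among the givens repeats a symbol, and propagating forced cells runs into no contradiction.
One valid completion exists (for instance, 4 5 7 1 3 2 6 / 7 4 3 5 2 6 1 / 5 1 4 6 7 3 2 / 6 2 1 3 5 4 7 / 3 7 2 4 6 1 5 / 1 6 5 2 4 7 3 / 2 3 6 7 1 5 4).

Yes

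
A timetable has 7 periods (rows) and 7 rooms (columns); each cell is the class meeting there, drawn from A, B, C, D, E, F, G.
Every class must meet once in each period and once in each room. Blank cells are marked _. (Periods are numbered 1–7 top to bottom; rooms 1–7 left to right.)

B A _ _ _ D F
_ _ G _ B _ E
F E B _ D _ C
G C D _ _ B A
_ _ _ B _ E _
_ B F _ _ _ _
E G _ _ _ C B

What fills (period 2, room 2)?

Period 7, room 3: period 7 has {B, C, E, G} and room 3 has {B, D, F, G}, leaving only A.
Period 5, room 3: period 5 has {B, E} and room 3 has {A, B, D, F, G}, leaving only C.
Period 1, room 3: period 1 has {A, B, D, F} and room 3 has {A, B, C, D, F, G}, leaving only E.
Period 7, room 5: period 7 has {A, B, C, E, G} and room 5 has {B, D}, leaving only F.
Period 4, room 5: period 4 has {A, B, C, D, G} and room 5 has {B, D, F}, leaving only E.
Period 4, room 4: period 4 has {A, B, C, D, E, G} and room 4 has {B}, leaving only F.
Period 7, room 4: period 7 has {A, B, C, E, F, G} and room 4 has {B, F}, leaving only D.
Period 2, room 2 is narrowed to {D, F}.
If it were F, then period 6, room 6 would be left with no valid symbol.
So period 2, room 2 must be D.

D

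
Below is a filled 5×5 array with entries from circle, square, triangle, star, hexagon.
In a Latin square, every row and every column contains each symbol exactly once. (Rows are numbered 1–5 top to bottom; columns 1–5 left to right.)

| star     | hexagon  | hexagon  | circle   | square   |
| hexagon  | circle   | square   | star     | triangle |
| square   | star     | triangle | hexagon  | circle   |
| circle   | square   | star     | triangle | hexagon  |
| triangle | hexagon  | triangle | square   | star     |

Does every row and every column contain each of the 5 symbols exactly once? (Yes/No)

Row 1 contains hexagon twice (at columns 2 and 3); row 5 is also not a permutation.

No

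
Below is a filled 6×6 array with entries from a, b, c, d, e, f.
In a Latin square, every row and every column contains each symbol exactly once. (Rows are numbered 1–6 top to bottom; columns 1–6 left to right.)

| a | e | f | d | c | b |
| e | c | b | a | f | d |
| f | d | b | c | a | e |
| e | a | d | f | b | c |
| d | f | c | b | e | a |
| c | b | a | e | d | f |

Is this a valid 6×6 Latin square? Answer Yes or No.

No

Every row is a permutation, but column 1 contains e twice (at rows 2 and 4).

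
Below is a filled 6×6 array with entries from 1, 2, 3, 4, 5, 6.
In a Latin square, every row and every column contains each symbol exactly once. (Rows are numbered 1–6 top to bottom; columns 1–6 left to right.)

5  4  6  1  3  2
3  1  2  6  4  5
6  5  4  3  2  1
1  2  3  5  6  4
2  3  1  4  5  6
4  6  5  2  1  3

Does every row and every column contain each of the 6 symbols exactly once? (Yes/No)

Each row is a permutation of the 6 symbols, and so is each column.

Yes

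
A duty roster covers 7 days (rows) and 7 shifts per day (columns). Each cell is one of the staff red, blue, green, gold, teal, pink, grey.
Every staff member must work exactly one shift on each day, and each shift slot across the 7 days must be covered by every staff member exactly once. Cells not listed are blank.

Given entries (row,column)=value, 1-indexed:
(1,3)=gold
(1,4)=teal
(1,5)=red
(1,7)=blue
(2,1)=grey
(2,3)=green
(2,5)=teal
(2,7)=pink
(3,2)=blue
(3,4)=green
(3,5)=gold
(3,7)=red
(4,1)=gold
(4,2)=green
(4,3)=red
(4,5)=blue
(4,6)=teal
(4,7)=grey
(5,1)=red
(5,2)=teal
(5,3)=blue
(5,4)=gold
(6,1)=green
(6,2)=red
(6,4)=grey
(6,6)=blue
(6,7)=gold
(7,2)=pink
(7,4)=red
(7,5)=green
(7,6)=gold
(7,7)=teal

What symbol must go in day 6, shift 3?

Day 1, shift 1: day 1 has {red, blue, gold, teal} and shift 1 has {red, green, gold, grey}, leaving only pink.
Day 1, shift 2: day 1 has {red, blue, gold, teal, pink} and shift 2 has {red, blue, green, teal, pink}, leaving only grey.
Day 1, shift 6: day 1 has {red, blue, gold, teal, pink, grey} and shift 6 has {blue, gold, teal}, leaving only green.
Day 2, shift 2: day 2 has {green, teal, pink, grey} and shift 2 has {red, blue, green, teal, pink, grey}, leaving only gold.
Day 2, shift 4: day 2 has {green, gold, teal, pink, grey} and shift 4 has {red, green, gold, teal, grey}, leaving only blue.
Day 2, shift 6: day 2 has {blue, green, gold, teal, pink, grey} and shift 6 has {blue, green, gold, teal}, leaving only red.
Day 3, shift 1: day 3 has {red, blue, green, gold} and shift 1 has {red, green, gold, pink, grey}, leaving only teal.
Day 4, shift 4: day 4 has {red, blue, green, gold, teal, grey} and shift 4 has {red, blue, green, gold, teal, grey}, leaving only pink.
Day 5, shift 7: day 5 has {red, blue, gold, teal} and shift 7 has {red, blue, gold, teal, pink, grey}, leaving only green.
Day 6, shift 5: day 6 has {red, blue, green, gold, grey} and shift 5 has {red, blue, green, gold, teal}, leaving only pink.
Day 6 already has {red, blue, green, gold, pink, grey} and shift 3 already has {red, blue, green, gold}, so day 6, shift 3 must be teal.

teal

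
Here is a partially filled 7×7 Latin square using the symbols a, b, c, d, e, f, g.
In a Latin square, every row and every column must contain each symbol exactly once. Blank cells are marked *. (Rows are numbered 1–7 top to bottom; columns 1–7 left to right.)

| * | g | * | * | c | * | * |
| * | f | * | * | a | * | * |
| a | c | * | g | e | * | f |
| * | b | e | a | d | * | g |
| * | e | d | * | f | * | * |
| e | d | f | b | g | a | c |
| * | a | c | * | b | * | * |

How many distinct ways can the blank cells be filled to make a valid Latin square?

10

Row 1, column 1: eliminating its row and column leaves {b, d, f}.
Row 1, column 3: eliminating its row and column leaves {a, b}.
Row 1, column 4: eliminating its row and column leaves {d, e, f}.
Row 1, column 6: eliminating its row and column leaves {b, d, e, f}.
Row 1, column 7: eliminating its row and column leaves {a, b, d, e}.
Row 2, column 1: eliminating its row and column leaves {b, c, d, g}.
Row 2, column 3: eliminating its row and column leaves {b, g}.
Row 2, column 4: eliminating its row and column leaves {c, d, e}.
Row 2, column 6: eliminating its row and column leaves {b, c, d, e, g}.
Row 2, column 7: eliminating its row and column leaves {b, d, e}.
Row 3, column 3: eliminating its row and column leaves {b}.
Row 3, column 6: eliminating its row and column leaves {b, d}.
Row 4, column 1: eliminating its row and column leaves {c, f}.
Row 4, column 6: eliminating its row and column leaves {c, f}.
Row 5, column 1: eliminating its row and column leaves {b, c, g}.
Row 5, column 4: eliminating its row and column leaves {c}.
Row 5, column 6: eliminating its row and column leaves {b, c, g}.
Row 5, column 7: eliminating its row and column leaves {a, b}.
Row 7, column 1: eliminating its row and column leaves {d, f, g}.
Row 7, column 4: eliminating its row and column leaves {d, e, f}.
Row 7, column 6: eliminating its row and column leaves {d, e, f, g}.
Row 7, column 7: eliminating its row and column leaves {d, e}.
Enumerating the assignments across these blanks that avoid any row or column repeat gives 10 completions.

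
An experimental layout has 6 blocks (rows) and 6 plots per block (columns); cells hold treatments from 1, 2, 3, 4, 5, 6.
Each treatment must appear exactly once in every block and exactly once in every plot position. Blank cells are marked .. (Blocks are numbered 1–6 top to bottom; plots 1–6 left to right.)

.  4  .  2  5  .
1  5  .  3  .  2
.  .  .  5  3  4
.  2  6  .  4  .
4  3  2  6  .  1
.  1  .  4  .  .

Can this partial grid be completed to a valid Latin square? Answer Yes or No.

Block 5, plot 5: block 5 together with plot 5 already contain {1, 2, 3, 4, 5, 6} — every symbol — so nothing can go there. The grid has no valid completion.

No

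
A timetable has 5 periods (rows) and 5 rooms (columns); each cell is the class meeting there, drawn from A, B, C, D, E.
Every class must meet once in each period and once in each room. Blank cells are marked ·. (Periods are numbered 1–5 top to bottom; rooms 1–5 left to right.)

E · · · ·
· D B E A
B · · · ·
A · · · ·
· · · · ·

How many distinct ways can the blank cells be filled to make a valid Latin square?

Period 1, room 2: eliminating its period and room leaves {A, B, C}.
Period 1, room 3: eliminating its period and room leaves {A, C, D}.
Period 1, room 4: eliminating its period and room leaves {A, B, C, D}.
Period 1, room 5: eliminating its period and room leaves {B, C, D}.
Period 2, room 1: eliminating its period and room leaves {C}.
Period 3, room 2: eliminating its period and room leaves {A, C, E}.
Period 3, room 3: eliminating its period and room leaves {A, C, D, E}.
Period 3, room 4: eliminating its period and room leaves {A, C, D}.
Period 3, room 5: eliminating its period and room leaves {C, D, E}.
Period 4, room 2: eliminating its period and room leaves {B, C, E}.
Period 4, room 3: eliminating its period and room leaves {C, D, E}.
Period 4, room 4: eliminating its period and room leaves {B, C, D}.
Period 4, room 5: eliminating its period and room leaves {B, C, D, E}.
Period 5, room 1: eliminating its period and room leaves {C, D}.
Period 5, room 2: eliminating its period and room leaves {A, B, C, E}.
Period 5, room 3: eliminating its period and room leaves {A, C, D, E}.
Period 5, room 4: eliminating its period and room leaves {A, B, C, D}.
Period 5, room 5: eliminating its period and room leaves {B, C, D, E}.
Enumerating the assignments across these blanks that avoid any period or room repeat gives 56 completions.

56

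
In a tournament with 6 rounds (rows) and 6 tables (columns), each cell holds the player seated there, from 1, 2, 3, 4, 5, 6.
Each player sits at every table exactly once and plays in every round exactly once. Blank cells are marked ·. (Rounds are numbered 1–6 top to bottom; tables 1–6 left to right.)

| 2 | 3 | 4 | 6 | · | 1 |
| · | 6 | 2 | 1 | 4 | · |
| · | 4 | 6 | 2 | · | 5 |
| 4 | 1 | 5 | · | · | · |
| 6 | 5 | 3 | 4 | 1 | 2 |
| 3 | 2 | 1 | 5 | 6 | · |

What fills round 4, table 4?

Round 4 already has {1, 4, 5} and table 4 already has {1, 2, 4, 5, 6}, so round 4, table 4 must be 3.

3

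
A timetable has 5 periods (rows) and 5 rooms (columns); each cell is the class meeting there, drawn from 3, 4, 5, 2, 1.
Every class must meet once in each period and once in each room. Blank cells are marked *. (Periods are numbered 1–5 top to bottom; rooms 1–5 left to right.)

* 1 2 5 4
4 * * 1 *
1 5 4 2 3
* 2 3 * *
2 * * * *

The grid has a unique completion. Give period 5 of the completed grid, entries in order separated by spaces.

Period 1, room 1: period 1 has {4, 5, 2, 1} and room 1 has {4, 2, 1}, leaving only 3.
Period 2, room 2: period 2 has {4, 1} and room 2 has {5, 2, 1}, leaving only 3.
Period 5, room 2: period 5 has {2} and room 2 has {3, 5, 2, 1}, leaving only 4.
Period 5, room 4: period 5 has {4, 2} and room 4 has {5, 2, 1}, leaving only 3.
Period 2, room 3: period 2 has {3, 4, 1} and room 3 has {3, 4, 2}, leaving only 5.
Period 5, room 3: period 5 has {3, 4, 2} and room 3 has {3, 4, 5, 2}, leaving only 1.
Period 5, room 5: period 5 has {3, 4, 2, 1} and room 5 has {3, 4}, leaving only 5.
So period 5 reads: 2 4 1 3 5.

2 4 1 3 5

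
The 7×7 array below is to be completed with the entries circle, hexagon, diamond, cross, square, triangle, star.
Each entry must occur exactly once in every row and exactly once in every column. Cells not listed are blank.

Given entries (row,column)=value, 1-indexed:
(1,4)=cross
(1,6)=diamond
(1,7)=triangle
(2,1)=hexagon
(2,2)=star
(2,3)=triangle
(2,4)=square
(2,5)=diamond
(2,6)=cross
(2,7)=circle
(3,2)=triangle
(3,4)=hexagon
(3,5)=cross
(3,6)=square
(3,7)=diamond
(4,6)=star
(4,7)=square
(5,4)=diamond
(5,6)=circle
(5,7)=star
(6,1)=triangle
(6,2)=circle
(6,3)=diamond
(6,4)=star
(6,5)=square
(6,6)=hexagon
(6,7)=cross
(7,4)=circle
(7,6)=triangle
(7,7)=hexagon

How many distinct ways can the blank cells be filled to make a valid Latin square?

14

Row 1, column 1: eliminating its row and column leaves {circle, square, star}.
Row 1, column 2: eliminating its row and column leaves {hexagon, square}.
Row 1, column 3: eliminating its row and column leaves {circle, hexagon, square, star}.
Row 1, column 5: eliminating its row and column leaves {circle, hexagon, star}.
Row 3, column 1: eliminating its row and column leaves {circle, star}.
Row 3, column 3: eliminating its row and column leaves {circle, star}.
Row 4, column 1: eliminating its row and column leaves {circle, diamond, cross}.
Row 4, column 2: eliminating its row and column leaves {hexagon, diamond, cross}.
Row 4, column 3: eliminating its row and column leaves {circle, hexagon, cross}.
Row 4, column 4: eliminating its row and column leaves {triangle}.
Row 4, column 5: eliminating its row and column leaves {circle, hexagon, triangle}.
Row 5, column 1: eliminating its row and column leaves {cross, square}.
Row 5, column 2: eliminating its row and column leaves {hexagon, cross, square}.
Row 5, column 3: eliminating its row and column leaves {hexagon, cross, square}.
Row 5, column 5: eliminating its row and column leaves {hexagon, triangle}.
Row 7, column 1: eliminating its row and column leaves {diamond, cross, square, star}.
Row 7, column 2: eliminating its row and column leaves {diamond, cross, square}.
Row 7, column 3: eliminating its row and column leaves {cross, square, star}.
Row 7, column 5: eliminating its row and column leaves {star}.
Enumerating the assignments across these blanks that avoid any row or column repeat gives 14 completions.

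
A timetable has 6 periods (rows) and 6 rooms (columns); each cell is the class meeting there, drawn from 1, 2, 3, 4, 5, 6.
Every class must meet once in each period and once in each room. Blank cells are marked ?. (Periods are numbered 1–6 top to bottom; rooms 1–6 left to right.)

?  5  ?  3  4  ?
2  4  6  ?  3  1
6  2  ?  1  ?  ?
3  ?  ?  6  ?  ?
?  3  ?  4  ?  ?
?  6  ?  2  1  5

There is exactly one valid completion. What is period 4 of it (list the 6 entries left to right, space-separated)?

3 1 5 6 2 4

Period 4, room 2: period 4 has {3, 6} and room 2 has {2, 3, 4, 5, 6}, leaving only 1.
Period 1, room 1: period 1 has {3, 4, 5} and room 1 has {2, 3, 6}, leaving only 1.
Period 1, room 3: period 1 has {1, 3, 4, 5} and room 3 has {6}, leaving only 2.
Period 1, room 6: period 1 has {1, 2, 3, 4, 5} and room 6 has {1, 5}, leaving only 6.
Period 2, room 4: period 2 has {1, 2, 3, 4, 6} and room 4 has {1, 2, 3, 4, 6}, leaving only 5.
Period 3, room 5: period 3 has {1, 2, 6} and room 5 has {1, 3, 4}, leaving only 5.
Period 4, room 5: period 4 has {1, 3, 6} and room 5 has {1, 3, 4, 5}, leaving only 2.
Period 4, room 6: period 4 has {1, 2, 3, 6} and room 6 has {1, 5, 6}, leaving only 4.
Period 4, room 3: period 4 has {1, 2, 3, 4, 6} and room 3 has {2, 6}, leaving only 5.
So period 4 reads: 3 1 5 6 2 4.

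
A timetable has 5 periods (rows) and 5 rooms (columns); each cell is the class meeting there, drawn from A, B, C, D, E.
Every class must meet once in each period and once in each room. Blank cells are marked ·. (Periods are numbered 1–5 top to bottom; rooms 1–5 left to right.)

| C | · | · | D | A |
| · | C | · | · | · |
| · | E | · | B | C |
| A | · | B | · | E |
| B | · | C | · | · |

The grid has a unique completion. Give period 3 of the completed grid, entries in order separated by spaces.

Period 3, room 1: period 3 has {B, C, E} and room 1 has {A, B, C}, leaving only D.
Period 3, room 3: period 3 has {B, C, D, E} and room 3 has {B, C}, leaving only A.
So period 3 reads: D E A B C.

D E A B C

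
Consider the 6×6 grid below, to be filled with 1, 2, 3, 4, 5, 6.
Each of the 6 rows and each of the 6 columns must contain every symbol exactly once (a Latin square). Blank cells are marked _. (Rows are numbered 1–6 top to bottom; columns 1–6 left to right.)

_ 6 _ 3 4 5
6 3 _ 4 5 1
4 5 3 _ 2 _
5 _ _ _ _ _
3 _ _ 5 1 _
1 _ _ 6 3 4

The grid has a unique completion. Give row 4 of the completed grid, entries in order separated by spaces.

Row 4, column 5: row 4 has {5} and column 5 has {1, 2, 3, 4, 5}, leaving only 6.
Row 1, column 1: row 1 has {3, 4, 5, 6} and column 1 has {1, 3, 4, 5, 6}, leaving only 2.
Row 1, column 3: row 1 has {2, 3, 4, 5, 6} and column 3 has {3}, leaving only 1.
Row 2, column 3: row 2 has {1, 3, 4, 5, 6} and column 3 has {1, 3}, leaving only 2.
Row 4, column 3: row 4 has {5, 6} and column 3 has {1, 2, 3}, leaving only 4.
Row 3, column 4: row 3 has {2, 3, 4, 5} and column 4 has {3, 4, 5, 6}, leaving only 1.
Row 4, column 4: row 4 has {4, 5, 6} and column 4 has {1, 3, 4, 5, 6}, leaving only 2.
Row 4, column 2: row 4 has {2, 4, 5, 6} and column 2 has {3, 5, 6}, leaving only 1.
Row 4, column 6: row 4 has {1, 2, 4, 5, 6} and column 6 has {1, 4, 5}, leaving only 3.
So row 4 reads: 5 1 4 2 6 3.

5 1 4 2 6 3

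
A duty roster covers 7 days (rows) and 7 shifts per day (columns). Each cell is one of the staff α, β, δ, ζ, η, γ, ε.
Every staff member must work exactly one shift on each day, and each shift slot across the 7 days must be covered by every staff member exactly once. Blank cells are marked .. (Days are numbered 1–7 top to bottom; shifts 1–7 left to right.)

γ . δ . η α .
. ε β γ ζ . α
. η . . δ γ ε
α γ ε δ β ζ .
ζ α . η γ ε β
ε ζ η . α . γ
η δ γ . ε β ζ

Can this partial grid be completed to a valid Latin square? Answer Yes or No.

No

Day 1, shift 7: day 1 together with shift 7 already contain {α, β, δ, ζ, η, γ, ε} — every symbol — so nothing can go there. The grid has no valid completion.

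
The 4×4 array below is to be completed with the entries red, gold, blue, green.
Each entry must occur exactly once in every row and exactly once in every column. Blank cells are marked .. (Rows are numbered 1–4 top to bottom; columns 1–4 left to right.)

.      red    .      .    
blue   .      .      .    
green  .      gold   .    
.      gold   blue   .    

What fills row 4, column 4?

green

Row 1, column 1: row 1 has {red} and column 1 has {blue, green}, leaving only gold.
Row 1, column 3: row 1 has {red, gold} and column 3 has {gold, blue}, leaving only green.
Row 1, column 4: row 1 has {red, gold, green} and column 4 has {}, leaving only blue.
Row 2, column 2: row 2 has {blue} and column 2 has {red, gold}, leaving only green.
Row 2, column 3: row 2 has {blue, green} and column 3 has {gold, blue, green}, leaving only red.
Row 2, column 4: row 2 has {red, blue, green} and column 4 has {blue}, leaving only gold.
Row 3, column 2: row 3 has {gold, green} and column 2 has {red, gold, green}, leaving only blue.
Row 3, column 4: row 3 has {gold, blue, green} and column 4 has {gold, blue}, leaving only red.
Row 4 already has {gold, blue} and column 4 already has {red, gold, blue}, so row 4, column 4 must be green.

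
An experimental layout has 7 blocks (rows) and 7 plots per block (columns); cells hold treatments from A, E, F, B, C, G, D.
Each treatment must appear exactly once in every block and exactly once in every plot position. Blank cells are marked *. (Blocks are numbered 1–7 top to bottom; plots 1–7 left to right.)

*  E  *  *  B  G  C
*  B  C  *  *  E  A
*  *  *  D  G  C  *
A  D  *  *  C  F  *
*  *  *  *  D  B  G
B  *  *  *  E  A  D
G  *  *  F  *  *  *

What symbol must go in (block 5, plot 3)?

A

Block 1, plot 4: block 1 has {E, B, C, G} and plot 4 has {F, D}, leaving only A.
Block 2, plot 4: block 2 has {A, E, B, C} and plot 4 has {A, F, D}, leaving only G.
Block 2, plot 5: block 2 has {A, E, B, C, G} and plot 5 has {E, B, C, G, D}, leaving only F.
Block 2, plot 1: block 2 has {A, E, F, B, C, G} and plot 1 has {A, B, G}, leaving only D.
Block 1, plot 1: block 1 has {A, E, B, C, G} and plot 1 has {A, B, G, D}, leaving only F.
Block 1, plot 3: block 1 has {A, E, F, B, C, G} and plot 3 has {C}, leaving only D.
Block 3, plot 1: block 3 has {C, G, D} and plot 1 has {A, F, B, G, D}, leaving only E.
Block 5, plot 1: block 5 has {B, G, D} and plot 1 has {A, E, F, B, G, D}, leaving only C.
Block 5, plot 4: block 5 has {B, C, G, D} and plot 4 has {A, F, G, D}, leaving only E.
Block 4, plot 4: block 4 has {A, F, C, D} and plot 4 has {A, E, F, G, D}, leaving only B.
Block 4, plot 7: block 4 has {A, F, B, C, D} and plot 7 has {A, C, G, D}, leaving only E.
Block 4, plot 3: block 4 has {A, E, F, B, C, D} and plot 3 has {C, D}, leaving only G.
Block 6, plot 3: block 6 has {A, E, B, D} and plot 3 has {C, G, D}, leaving only F.
Block 5 already has {E, B, C, G, D} and plot 3 already has {F, C, G, D}, so block 5, plot 3 must be A.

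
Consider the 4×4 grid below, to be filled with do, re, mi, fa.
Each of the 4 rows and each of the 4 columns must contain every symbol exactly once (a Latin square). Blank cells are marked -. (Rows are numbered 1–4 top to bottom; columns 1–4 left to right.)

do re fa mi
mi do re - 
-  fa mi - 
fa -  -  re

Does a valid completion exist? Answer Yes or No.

Yes

No row or column among the givens repeats a symbol, and propagating forced cells runs into no contradiction.
One valid completion exists (for instance, do re fa mi / mi do re fa / re fa mi do / fa mi do re).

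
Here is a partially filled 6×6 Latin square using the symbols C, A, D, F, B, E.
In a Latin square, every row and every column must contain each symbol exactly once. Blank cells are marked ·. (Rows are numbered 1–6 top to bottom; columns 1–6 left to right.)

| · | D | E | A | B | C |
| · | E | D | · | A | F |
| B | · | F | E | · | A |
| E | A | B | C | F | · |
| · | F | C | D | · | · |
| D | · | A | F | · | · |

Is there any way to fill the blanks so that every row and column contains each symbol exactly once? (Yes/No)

No row or column among the givens repeats a symbol, and propagating forced cells runs into no contradiction.
One valid completion exists (for instance, F D E A B C / C E D B A F / B C F E D A / E A B C F D / A F C D E B / D B A F C E).

Yes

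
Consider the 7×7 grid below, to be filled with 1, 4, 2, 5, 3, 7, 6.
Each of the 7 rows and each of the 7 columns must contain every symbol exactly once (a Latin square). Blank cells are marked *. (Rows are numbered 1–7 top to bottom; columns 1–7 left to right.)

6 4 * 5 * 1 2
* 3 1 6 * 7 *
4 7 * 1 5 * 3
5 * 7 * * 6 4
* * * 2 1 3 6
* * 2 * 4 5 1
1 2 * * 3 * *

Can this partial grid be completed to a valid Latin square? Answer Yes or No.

Row 1, column 3: row 1 has {1, 4, 2, 5, 6} and column 3 has {1, 2, 7}, so it must be 3.
Row 1, column 5: row 1 has {1, 4, 2, 5, 3, 6} and column 5 has {1, 4, 5, 3}, so it must be 7.
Row 2, column 1: row 2 has {1, 3, 7, 6} and column 1 has {1, 4, 5, 6}, so it must be 2.
Now row 2, column 5: row 2 together with column 5 already contain {1, 4, 2, 5, 3, 7, 6} — every symbol — so nothing can go there. The grid has no valid completion.

No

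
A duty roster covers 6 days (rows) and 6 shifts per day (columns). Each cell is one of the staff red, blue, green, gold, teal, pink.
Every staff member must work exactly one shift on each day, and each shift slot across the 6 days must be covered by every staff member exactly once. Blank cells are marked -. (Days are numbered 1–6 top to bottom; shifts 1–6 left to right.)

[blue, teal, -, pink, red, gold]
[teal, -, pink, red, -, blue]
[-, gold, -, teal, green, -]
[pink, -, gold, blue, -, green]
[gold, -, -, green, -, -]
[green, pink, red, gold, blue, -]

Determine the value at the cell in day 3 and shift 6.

Day 1, shift 3: day 1 has {red, blue, gold, teal, pink} and shift 3 has {red, gold, pink}, leaving only green.
Day 2, shift 2: day 2 has {red, blue, teal, pink} and shift 2 has {gold, teal, pink}, leaving only green.
Day 2, shift 5: day 2 has {red, blue, green, teal, pink} and shift 5 has {red, blue, green}, leaving only gold.
Day 3, shift 1: day 3 has {green, gold, teal} and shift 1 has {blue, green, gold, teal, pink}, leaving only red.
Day 3 already has {red, green, gold, teal} and shift 6 already has {blue, green, gold}, so day 3, shift 6 must be pink.

pink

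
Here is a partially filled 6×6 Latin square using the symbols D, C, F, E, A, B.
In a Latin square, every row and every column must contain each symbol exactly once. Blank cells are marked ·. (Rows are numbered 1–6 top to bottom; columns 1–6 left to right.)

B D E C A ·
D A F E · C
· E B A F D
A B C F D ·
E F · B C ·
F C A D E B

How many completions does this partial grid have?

Row 1, column 6: eliminating its row and column leaves {F}.
Row 2, column 5: eliminating its row and column leaves {B}.
Row 3, column 1: eliminating its row and column leaves {C}.
Row 4, column 6: eliminating its row and column leaves {E}.
Row 5, column 3: eliminating its row and column leaves {D}.
Row 5, column 6: eliminating its row and column leaves {A}.
Only one assignment across all blanks avoids any row or column repeat, giving 1 completion.

1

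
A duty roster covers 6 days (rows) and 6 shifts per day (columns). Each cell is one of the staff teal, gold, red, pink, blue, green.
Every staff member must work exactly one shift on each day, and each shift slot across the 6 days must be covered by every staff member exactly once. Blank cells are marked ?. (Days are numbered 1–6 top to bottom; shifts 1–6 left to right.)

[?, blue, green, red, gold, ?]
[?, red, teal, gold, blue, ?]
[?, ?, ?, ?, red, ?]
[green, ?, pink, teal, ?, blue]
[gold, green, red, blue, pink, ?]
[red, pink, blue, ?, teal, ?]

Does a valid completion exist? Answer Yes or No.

No

Day 4, shift 5: day 4 together with shift 5 already contain {teal, gold, red, pink, blue, green} — every symbol — so nothing can go there. The grid has no valid completion.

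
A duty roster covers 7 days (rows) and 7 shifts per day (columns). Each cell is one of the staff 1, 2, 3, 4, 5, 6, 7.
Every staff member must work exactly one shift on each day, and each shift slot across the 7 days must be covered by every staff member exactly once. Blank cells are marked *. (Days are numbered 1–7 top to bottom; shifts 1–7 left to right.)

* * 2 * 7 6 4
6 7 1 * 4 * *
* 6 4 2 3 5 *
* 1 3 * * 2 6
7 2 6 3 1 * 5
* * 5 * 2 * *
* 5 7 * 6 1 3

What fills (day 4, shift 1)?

4

Day 1, shift 2: day 1 has {2, 4, 6, 7} and shift 2 has {1, 2, 5, 6, 7}, leaving only 3.
Day 2, shift 4: day 2 has {1, 4, 6, 7} and shift 4 has {2, 3}, leaving only 5.
Day 1, shift 4: day 1 has {2, 3, 4, 6, 7} and shift 4 has {2, 3, 5}, leaving only 1.
Day 1, shift 1: day 1 has {1, 2, 3, 4, 6, 7} and shift 1 has {6, 7}, leaving only 5.
Day 4 already has {1, 2, 3, 6} and shift 1 already has {5, 6, 7}, so day 4, shift 1 must be 4.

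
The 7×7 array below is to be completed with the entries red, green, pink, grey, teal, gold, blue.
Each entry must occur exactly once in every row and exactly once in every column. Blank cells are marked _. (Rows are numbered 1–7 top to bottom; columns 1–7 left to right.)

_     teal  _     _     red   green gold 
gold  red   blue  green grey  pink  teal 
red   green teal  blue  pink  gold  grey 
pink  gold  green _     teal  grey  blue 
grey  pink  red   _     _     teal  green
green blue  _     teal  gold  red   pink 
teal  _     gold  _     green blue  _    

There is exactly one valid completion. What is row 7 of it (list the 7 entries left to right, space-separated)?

Row 7, column 2: row 7 has {green, teal, gold, blue} and column 2 has {red, green, pink, teal, gold, blue}, leaving only grey.
Row 7, column 7: row 7 has {green, grey, teal, gold, blue} and column 7 has {green, pink, grey, teal, gold, blue}, leaving only red.
Row 7, column 4: row 7 has {red, green, grey, teal, gold, blue} and column 4 has {green, teal, blue}, leaving only pink.
So row 7 reads: teal grey gold pink green blue red.

teal grey gold pink green blue red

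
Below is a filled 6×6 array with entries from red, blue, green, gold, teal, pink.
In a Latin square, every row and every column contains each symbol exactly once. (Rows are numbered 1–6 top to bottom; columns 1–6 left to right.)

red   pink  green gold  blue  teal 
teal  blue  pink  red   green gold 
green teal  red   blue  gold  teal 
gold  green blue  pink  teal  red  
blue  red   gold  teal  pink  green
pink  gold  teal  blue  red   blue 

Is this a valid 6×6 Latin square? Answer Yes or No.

Row 3 contains teal twice (at columns 2 and 6); row 6 is also not a permutation.

No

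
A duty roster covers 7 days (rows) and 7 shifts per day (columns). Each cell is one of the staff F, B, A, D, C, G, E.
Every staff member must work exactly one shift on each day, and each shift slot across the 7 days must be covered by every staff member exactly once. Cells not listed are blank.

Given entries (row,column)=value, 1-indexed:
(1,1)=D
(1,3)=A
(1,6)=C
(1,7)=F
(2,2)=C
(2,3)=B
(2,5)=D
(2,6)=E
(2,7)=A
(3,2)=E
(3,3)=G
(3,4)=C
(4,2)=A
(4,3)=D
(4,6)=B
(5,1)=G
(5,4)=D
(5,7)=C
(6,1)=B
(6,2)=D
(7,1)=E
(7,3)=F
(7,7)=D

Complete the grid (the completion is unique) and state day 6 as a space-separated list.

B D C E A F G

Day 2, shift 1: day 2 has {B, A, D, C, E} and shift 1 has {B, D, G, E}, leaving only F.
Day 2, shift 4: day 2 has {F, B, A, D, C, E} and shift 4 has {D, C}, leaving only G.
Day 3, shift 1: day 3 has {C, G, E} and shift 1 has {F, B, D, G, E}, leaving only A.
Day 3, shift 7: day 3 has {A, C, G, E} and shift 7 has {F, A, D, C}, leaving only B.
Day 3, shift 5: day 3 has {B, A, C, G, E} and shift 5 has {D}, leaving only F.
Day 3, shift 6: day 3 has {F, B, A, C, G, E} and shift 6 has {B, C, E}, leaving only D.
Day 4, shift 1: day 4 has {B, A, D} and shift 1 has {F, B, A, D, G, E}, leaving only C.
Day 5, shift 3: day 5 has {D, C, G} and shift 3 has {F, B, A, D, G}, leaving only E.
Day 6, shift 3: day 6 has {B, D} and shift 3 has {F, B, A, D, G, E}, leaving only C.
Day 6, shift 4 is narrowed to {F, A, E}; only E is consistent with the remaining cells.
Day 6, shift 7: day 6 has {B, D, C, E} and shift 7 has {F, B, A, D, C}, leaving only G.
Day 6, shift 5: day 6 has {B, D, C, G, E} and shift 5 has {F, D}, leaving only A.
Day 6, shift 6: day 6 has {B, A, D, C, G, E} and shift 6 has {B, D, C, E}, leaving only F.
So day 6 reads: B D C E A F G.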